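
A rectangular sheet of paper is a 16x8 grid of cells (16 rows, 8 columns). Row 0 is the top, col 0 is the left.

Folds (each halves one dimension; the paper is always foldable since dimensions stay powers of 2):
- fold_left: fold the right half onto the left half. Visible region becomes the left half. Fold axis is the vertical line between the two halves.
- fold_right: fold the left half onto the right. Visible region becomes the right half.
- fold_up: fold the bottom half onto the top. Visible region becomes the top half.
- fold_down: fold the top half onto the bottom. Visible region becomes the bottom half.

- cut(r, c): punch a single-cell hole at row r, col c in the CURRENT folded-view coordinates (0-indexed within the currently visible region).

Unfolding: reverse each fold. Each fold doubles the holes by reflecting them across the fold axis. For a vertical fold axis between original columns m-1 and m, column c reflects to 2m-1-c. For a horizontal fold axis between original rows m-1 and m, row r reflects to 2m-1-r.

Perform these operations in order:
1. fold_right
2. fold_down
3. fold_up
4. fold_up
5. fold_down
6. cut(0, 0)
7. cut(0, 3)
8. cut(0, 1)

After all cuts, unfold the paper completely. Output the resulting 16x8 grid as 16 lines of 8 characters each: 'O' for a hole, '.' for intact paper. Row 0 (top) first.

Answer: O.OOOO.O
O.OOOO.O
O.OOOO.O
O.OOOO.O
O.OOOO.O
O.OOOO.O
O.OOOO.O
O.OOOO.O
O.OOOO.O
O.OOOO.O
O.OOOO.O
O.OOOO.O
O.OOOO.O
O.OOOO.O
O.OOOO.O
O.OOOO.O

Derivation:
Op 1 fold_right: fold axis v@4; visible region now rows[0,16) x cols[4,8) = 16x4
Op 2 fold_down: fold axis h@8; visible region now rows[8,16) x cols[4,8) = 8x4
Op 3 fold_up: fold axis h@12; visible region now rows[8,12) x cols[4,8) = 4x4
Op 4 fold_up: fold axis h@10; visible region now rows[8,10) x cols[4,8) = 2x4
Op 5 fold_down: fold axis h@9; visible region now rows[9,10) x cols[4,8) = 1x4
Op 6 cut(0, 0): punch at orig (9,4); cuts so far [(9, 4)]; region rows[9,10) x cols[4,8) = 1x4
Op 7 cut(0, 3): punch at orig (9,7); cuts so far [(9, 4), (9, 7)]; region rows[9,10) x cols[4,8) = 1x4
Op 8 cut(0, 1): punch at orig (9,5); cuts so far [(9, 4), (9, 5), (9, 7)]; region rows[9,10) x cols[4,8) = 1x4
Unfold 1 (reflect across h@9): 6 holes -> [(8, 4), (8, 5), (8, 7), (9, 4), (9, 5), (9, 7)]
Unfold 2 (reflect across h@10): 12 holes -> [(8, 4), (8, 5), (8, 7), (9, 4), (9, 5), (9, 7), (10, 4), (10, 5), (10, 7), (11, 4), (11, 5), (11, 7)]
Unfold 3 (reflect across h@12): 24 holes -> [(8, 4), (8, 5), (8, 7), (9, 4), (9, 5), (9, 7), (10, 4), (10, 5), (10, 7), (11, 4), (11, 5), (11, 7), (12, 4), (12, 5), (12, 7), (13, 4), (13, 5), (13, 7), (14, 4), (14, 5), (14, 7), (15, 4), (15, 5), (15, 7)]
Unfold 4 (reflect across h@8): 48 holes -> [(0, 4), (0, 5), (0, 7), (1, 4), (1, 5), (1, 7), (2, 4), (2, 5), (2, 7), (3, 4), (3, 5), (3, 7), (4, 4), (4, 5), (4, 7), (5, 4), (5, 5), (5, 7), (6, 4), (6, 5), (6, 7), (7, 4), (7, 5), (7, 7), (8, 4), (8, 5), (8, 7), (9, 4), (9, 5), (9, 7), (10, 4), (10, 5), (10, 7), (11, 4), (11, 5), (11, 7), (12, 4), (12, 5), (12, 7), (13, 4), (13, 5), (13, 7), (14, 4), (14, 5), (14, 7), (15, 4), (15, 5), (15, 7)]
Unfold 5 (reflect across v@4): 96 holes -> [(0, 0), (0, 2), (0, 3), (0, 4), (0, 5), (0, 7), (1, 0), (1, 2), (1, 3), (1, 4), (1, 5), (1, 7), (2, 0), (2, 2), (2, 3), (2, 4), (2, 5), (2, 7), (3, 0), (3, 2), (3, 3), (3, 4), (3, 5), (3, 7), (4, 0), (4, 2), (4, 3), (4, 4), (4, 5), (4, 7), (5, 0), (5, 2), (5, 3), (5, 4), (5, 5), (5, 7), (6, 0), (6, 2), (6, 3), (6, 4), (6, 5), (6, 7), (7, 0), (7, 2), (7, 3), (7, 4), (7, 5), (7, 7), (8, 0), (8, 2), (8, 3), (8, 4), (8, 5), (8, 7), (9, 0), (9, 2), (9, 3), (9, 4), (9, 5), (9, 7), (10, 0), (10, 2), (10, 3), (10, 4), (10, 5), (10, 7), (11, 0), (11, 2), (11, 3), (11, 4), (11, 5), (11, 7), (12, 0), (12, 2), (12, 3), (12, 4), (12, 5), (12, 7), (13, 0), (13, 2), (13, 3), (13, 4), (13, 5), (13, 7), (14, 0), (14, 2), (14, 3), (14, 4), (14, 5), (14, 7), (15, 0), (15, 2), (15, 3), (15, 4), (15, 5), (15, 7)]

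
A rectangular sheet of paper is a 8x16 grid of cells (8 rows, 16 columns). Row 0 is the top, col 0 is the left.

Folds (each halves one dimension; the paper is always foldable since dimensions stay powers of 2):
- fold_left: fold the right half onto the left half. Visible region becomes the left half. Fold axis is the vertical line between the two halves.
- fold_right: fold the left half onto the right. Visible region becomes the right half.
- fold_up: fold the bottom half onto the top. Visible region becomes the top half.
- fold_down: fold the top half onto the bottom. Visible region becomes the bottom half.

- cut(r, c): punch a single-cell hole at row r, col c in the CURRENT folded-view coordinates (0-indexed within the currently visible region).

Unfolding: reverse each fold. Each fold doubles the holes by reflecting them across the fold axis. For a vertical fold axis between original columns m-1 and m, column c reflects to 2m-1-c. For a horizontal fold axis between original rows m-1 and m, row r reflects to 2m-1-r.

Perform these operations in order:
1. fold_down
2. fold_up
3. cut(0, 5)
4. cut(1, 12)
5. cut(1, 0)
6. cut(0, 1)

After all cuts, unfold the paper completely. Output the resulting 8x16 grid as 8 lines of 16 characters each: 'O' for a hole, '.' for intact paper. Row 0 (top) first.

Answer: .O...O..........
O...........O...
O...........O...
.O...O..........
.O...O..........
O...........O...
O...........O...
.O...O..........

Derivation:
Op 1 fold_down: fold axis h@4; visible region now rows[4,8) x cols[0,16) = 4x16
Op 2 fold_up: fold axis h@6; visible region now rows[4,6) x cols[0,16) = 2x16
Op 3 cut(0, 5): punch at orig (4,5); cuts so far [(4, 5)]; region rows[4,6) x cols[0,16) = 2x16
Op 4 cut(1, 12): punch at orig (5,12); cuts so far [(4, 5), (5, 12)]; region rows[4,6) x cols[0,16) = 2x16
Op 5 cut(1, 0): punch at orig (5,0); cuts so far [(4, 5), (5, 0), (5, 12)]; region rows[4,6) x cols[0,16) = 2x16
Op 6 cut(0, 1): punch at orig (4,1); cuts so far [(4, 1), (4, 5), (5, 0), (5, 12)]; region rows[4,6) x cols[0,16) = 2x16
Unfold 1 (reflect across h@6): 8 holes -> [(4, 1), (4, 5), (5, 0), (5, 12), (6, 0), (6, 12), (7, 1), (7, 5)]
Unfold 2 (reflect across h@4): 16 holes -> [(0, 1), (0, 5), (1, 0), (1, 12), (2, 0), (2, 12), (3, 1), (3, 5), (4, 1), (4, 5), (5, 0), (5, 12), (6, 0), (6, 12), (7, 1), (7, 5)]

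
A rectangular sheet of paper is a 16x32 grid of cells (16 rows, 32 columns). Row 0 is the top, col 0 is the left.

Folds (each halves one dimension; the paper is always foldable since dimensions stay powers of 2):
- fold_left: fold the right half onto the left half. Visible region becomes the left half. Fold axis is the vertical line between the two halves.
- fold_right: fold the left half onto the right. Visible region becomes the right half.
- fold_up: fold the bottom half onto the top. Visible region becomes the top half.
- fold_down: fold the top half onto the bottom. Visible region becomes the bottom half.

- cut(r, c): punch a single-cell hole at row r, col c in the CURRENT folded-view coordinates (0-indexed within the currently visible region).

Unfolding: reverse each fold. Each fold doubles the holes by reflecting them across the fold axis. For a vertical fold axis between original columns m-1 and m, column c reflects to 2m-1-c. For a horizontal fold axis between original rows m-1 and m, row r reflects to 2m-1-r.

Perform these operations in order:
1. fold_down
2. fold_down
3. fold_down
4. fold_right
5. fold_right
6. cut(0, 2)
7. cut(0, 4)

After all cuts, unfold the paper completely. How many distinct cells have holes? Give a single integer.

Answer: 64

Derivation:
Op 1 fold_down: fold axis h@8; visible region now rows[8,16) x cols[0,32) = 8x32
Op 2 fold_down: fold axis h@12; visible region now rows[12,16) x cols[0,32) = 4x32
Op 3 fold_down: fold axis h@14; visible region now rows[14,16) x cols[0,32) = 2x32
Op 4 fold_right: fold axis v@16; visible region now rows[14,16) x cols[16,32) = 2x16
Op 5 fold_right: fold axis v@24; visible region now rows[14,16) x cols[24,32) = 2x8
Op 6 cut(0, 2): punch at orig (14,26); cuts so far [(14, 26)]; region rows[14,16) x cols[24,32) = 2x8
Op 7 cut(0, 4): punch at orig (14,28); cuts so far [(14, 26), (14, 28)]; region rows[14,16) x cols[24,32) = 2x8
Unfold 1 (reflect across v@24): 4 holes -> [(14, 19), (14, 21), (14, 26), (14, 28)]
Unfold 2 (reflect across v@16): 8 holes -> [(14, 3), (14, 5), (14, 10), (14, 12), (14, 19), (14, 21), (14, 26), (14, 28)]
Unfold 3 (reflect across h@14): 16 holes -> [(13, 3), (13, 5), (13, 10), (13, 12), (13, 19), (13, 21), (13, 26), (13, 28), (14, 3), (14, 5), (14, 10), (14, 12), (14, 19), (14, 21), (14, 26), (14, 28)]
Unfold 4 (reflect across h@12): 32 holes -> [(9, 3), (9, 5), (9, 10), (9, 12), (9, 19), (9, 21), (9, 26), (9, 28), (10, 3), (10, 5), (10, 10), (10, 12), (10, 19), (10, 21), (10, 26), (10, 28), (13, 3), (13, 5), (13, 10), (13, 12), (13, 19), (13, 21), (13, 26), (13, 28), (14, 3), (14, 5), (14, 10), (14, 12), (14, 19), (14, 21), (14, 26), (14, 28)]
Unfold 5 (reflect across h@8): 64 holes -> [(1, 3), (1, 5), (1, 10), (1, 12), (1, 19), (1, 21), (1, 26), (1, 28), (2, 3), (2, 5), (2, 10), (2, 12), (2, 19), (2, 21), (2, 26), (2, 28), (5, 3), (5, 5), (5, 10), (5, 12), (5, 19), (5, 21), (5, 26), (5, 28), (6, 3), (6, 5), (6, 10), (6, 12), (6, 19), (6, 21), (6, 26), (6, 28), (9, 3), (9, 5), (9, 10), (9, 12), (9, 19), (9, 21), (9, 26), (9, 28), (10, 3), (10, 5), (10, 10), (10, 12), (10, 19), (10, 21), (10, 26), (10, 28), (13, 3), (13, 5), (13, 10), (13, 12), (13, 19), (13, 21), (13, 26), (13, 28), (14, 3), (14, 5), (14, 10), (14, 12), (14, 19), (14, 21), (14, 26), (14, 28)]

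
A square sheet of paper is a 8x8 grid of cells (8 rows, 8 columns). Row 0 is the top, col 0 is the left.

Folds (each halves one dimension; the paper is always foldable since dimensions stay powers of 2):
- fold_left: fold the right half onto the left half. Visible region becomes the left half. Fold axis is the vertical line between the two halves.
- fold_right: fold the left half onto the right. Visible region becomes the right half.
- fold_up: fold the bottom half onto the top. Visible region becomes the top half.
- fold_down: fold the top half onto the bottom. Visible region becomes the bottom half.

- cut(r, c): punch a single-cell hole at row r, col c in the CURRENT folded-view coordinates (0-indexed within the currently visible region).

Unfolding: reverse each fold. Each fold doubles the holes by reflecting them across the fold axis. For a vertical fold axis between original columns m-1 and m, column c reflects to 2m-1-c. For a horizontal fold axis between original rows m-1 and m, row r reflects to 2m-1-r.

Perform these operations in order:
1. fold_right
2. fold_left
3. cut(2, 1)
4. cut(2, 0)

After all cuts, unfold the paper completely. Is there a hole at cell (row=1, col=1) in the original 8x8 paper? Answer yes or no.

Op 1 fold_right: fold axis v@4; visible region now rows[0,8) x cols[4,8) = 8x4
Op 2 fold_left: fold axis v@6; visible region now rows[0,8) x cols[4,6) = 8x2
Op 3 cut(2, 1): punch at orig (2,5); cuts so far [(2, 5)]; region rows[0,8) x cols[4,6) = 8x2
Op 4 cut(2, 0): punch at orig (2,4); cuts so far [(2, 4), (2, 5)]; region rows[0,8) x cols[4,6) = 8x2
Unfold 1 (reflect across v@6): 4 holes -> [(2, 4), (2, 5), (2, 6), (2, 7)]
Unfold 2 (reflect across v@4): 8 holes -> [(2, 0), (2, 1), (2, 2), (2, 3), (2, 4), (2, 5), (2, 6), (2, 7)]
Holes: [(2, 0), (2, 1), (2, 2), (2, 3), (2, 4), (2, 5), (2, 6), (2, 7)]

Answer: no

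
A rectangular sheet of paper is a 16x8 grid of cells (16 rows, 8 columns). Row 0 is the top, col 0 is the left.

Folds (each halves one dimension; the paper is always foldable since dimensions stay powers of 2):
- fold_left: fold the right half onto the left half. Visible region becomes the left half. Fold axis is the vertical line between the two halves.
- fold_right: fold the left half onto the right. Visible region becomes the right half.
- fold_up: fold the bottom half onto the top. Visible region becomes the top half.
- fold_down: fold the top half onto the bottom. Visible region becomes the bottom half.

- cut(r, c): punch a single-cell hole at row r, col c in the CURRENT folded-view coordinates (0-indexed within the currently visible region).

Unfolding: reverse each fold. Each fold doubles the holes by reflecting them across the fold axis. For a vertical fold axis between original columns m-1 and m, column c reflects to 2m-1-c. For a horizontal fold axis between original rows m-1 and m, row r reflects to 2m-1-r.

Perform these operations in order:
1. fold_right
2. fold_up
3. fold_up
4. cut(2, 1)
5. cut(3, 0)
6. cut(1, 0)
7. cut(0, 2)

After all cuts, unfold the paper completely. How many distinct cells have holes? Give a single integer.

Answer: 32

Derivation:
Op 1 fold_right: fold axis v@4; visible region now rows[0,16) x cols[4,8) = 16x4
Op 2 fold_up: fold axis h@8; visible region now rows[0,8) x cols[4,8) = 8x4
Op 3 fold_up: fold axis h@4; visible region now rows[0,4) x cols[4,8) = 4x4
Op 4 cut(2, 1): punch at orig (2,5); cuts so far [(2, 5)]; region rows[0,4) x cols[4,8) = 4x4
Op 5 cut(3, 0): punch at orig (3,4); cuts so far [(2, 5), (3, 4)]; region rows[0,4) x cols[4,8) = 4x4
Op 6 cut(1, 0): punch at orig (1,4); cuts so far [(1, 4), (2, 5), (3, 4)]; region rows[0,4) x cols[4,8) = 4x4
Op 7 cut(0, 2): punch at orig (0,6); cuts so far [(0, 6), (1, 4), (2, 5), (3, 4)]; region rows[0,4) x cols[4,8) = 4x4
Unfold 1 (reflect across h@4): 8 holes -> [(0, 6), (1, 4), (2, 5), (3, 4), (4, 4), (5, 5), (6, 4), (7, 6)]
Unfold 2 (reflect across h@8): 16 holes -> [(0, 6), (1, 4), (2, 5), (3, 4), (4, 4), (5, 5), (6, 4), (7, 6), (8, 6), (9, 4), (10, 5), (11, 4), (12, 4), (13, 5), (14, 4), (15, 6)]
Unfold 3 (reflect across v@4): 32 holes -> [(0, 1), (0, 6), (1, 3), (1, 4), (2, 2), (2, 5), (3, 3), (3, 4), (4, 3), (4, 4), (5, 2), (5, 5), (6, 3), (6, 4), (7, 1), (7, 6), (8, 1), (8, 6), (9, 3), (9, 4), (10, 2), (10, 5), (11, 3), (11, 4), (12, 3), (12, 4), (13, 2), (13, 5), (14, 3), (14, 4), (15, 1), (15, 6)]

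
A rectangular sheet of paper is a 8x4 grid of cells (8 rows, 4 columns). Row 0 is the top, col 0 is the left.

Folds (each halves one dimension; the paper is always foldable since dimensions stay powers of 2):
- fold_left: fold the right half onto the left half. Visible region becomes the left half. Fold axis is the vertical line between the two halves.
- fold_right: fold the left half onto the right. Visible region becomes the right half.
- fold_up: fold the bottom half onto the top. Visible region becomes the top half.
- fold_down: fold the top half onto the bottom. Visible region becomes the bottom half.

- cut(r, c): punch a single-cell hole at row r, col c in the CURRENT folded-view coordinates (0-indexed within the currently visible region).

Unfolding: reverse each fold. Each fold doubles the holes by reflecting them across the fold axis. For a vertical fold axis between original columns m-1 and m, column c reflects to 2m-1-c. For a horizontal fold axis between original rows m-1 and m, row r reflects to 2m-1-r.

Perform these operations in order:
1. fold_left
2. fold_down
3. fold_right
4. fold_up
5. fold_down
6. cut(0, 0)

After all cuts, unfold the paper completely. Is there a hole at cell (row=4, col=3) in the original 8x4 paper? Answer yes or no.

Answer: yes

Derivation:
Op 1 fold_left: fold axis v@2; visible region now rows[0,8) x cols[0,2) = 8x2
Op 2 fold_down: fold axis h@4; visible region now rows[4,8) x cols[0,2) = 4x2
Op 3 fold_right: fold axis v@1; visible region now rows[4,8) x cols[1,2) = 4x1
Op 4 fold_up: fold axis h@6; visible region now rows[4,6) x cols[1,2) = 2x1
Op 5 fold_down: fold axis h@5; visible region now rows[5,6) x cols[1,2) = 1x1
Op 6 cut(0, 0): punch at orig (5,1); cuts so far [(5, 1)]; region rows[5,6) x cols[1,2) = 1x1
Unfold 1 (reflect across h@5): 2 holes -> [(4, 1), (5, 1)]
Unfold 2 (reflect across h@6): 4 holes -> [(4, 1), (5, 1), (6, 1), (7, 1)]
Unfold 3 (reflect across v@1): 8 holes -> [(4, 0), (4, 1), (5, 0), (5, 1), (6, 0), (6, 1), (7, 0), (7, 1)]
Unfold 4 (reflect across h@4): 16 holes -> [(0, 0), (0, 1), (1, 0), (1, 1), (2, 0), (2, 1), (3, 0), (3, 1), (4, 0), (4, 1), (5, 0), (5, 1), (6, 0), (6, 1), (7, 0), (7, 1)]
Unfold 5 (reflect across v@2): 32 holes -> [(0, 0), (0, 1), (0, 2), (0, 3), (1, 0), (1, 1), (1, 2), (1, 3), (2, 0), (2, 1), (2, 2), (2, 3), (3, 0), (3, 1), (3, 2), (3, 3), (4, 0), (4, 1), (4, 2), (4, 3), (5, 0), (5, 1), (5, 2), (5, 3), (6, 0), (6, 1), (6, 2), (6, 3), (7, 0), (7, 1), (7, 2), (7, 3)]
Holes: [(0, 0), (0, 1), (0, 2), (0, 3), (1, 0), (1, 1), (1, 2), (1, 3), (2, 0), (2, 1), (2, 2), (2, 3), (3, 0), (3, 1), (3, 2), (3, 3), (4, 0), (4, 1), (4, 2), (4, 3), (5, 0), (5, 1), (5, 2), (5, 3), (6, 0), (6, 1), (6, 2), (6, 3), (7, 0), (7, 1), (7, 2), (7, 3)]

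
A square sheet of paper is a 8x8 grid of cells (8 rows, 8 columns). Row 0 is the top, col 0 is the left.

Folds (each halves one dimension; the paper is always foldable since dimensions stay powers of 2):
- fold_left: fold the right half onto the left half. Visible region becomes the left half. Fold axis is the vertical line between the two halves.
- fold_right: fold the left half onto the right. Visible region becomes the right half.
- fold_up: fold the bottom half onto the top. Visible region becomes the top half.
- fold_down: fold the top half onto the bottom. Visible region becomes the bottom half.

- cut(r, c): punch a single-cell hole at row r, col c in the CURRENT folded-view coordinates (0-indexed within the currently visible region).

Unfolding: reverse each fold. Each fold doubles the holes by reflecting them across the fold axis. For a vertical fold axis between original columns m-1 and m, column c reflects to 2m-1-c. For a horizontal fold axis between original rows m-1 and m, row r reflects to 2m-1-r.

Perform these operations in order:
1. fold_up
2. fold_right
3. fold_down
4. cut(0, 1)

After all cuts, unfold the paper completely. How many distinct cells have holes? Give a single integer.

Op 1 fold_up: fold axis h@4; visible region now rows[0,4) x cols[0,8) = 4x8
Op 2 fold_right: fold axis v@4; visible region now rows[0,4) x cols[4,8) = 4x4
Op 3 fold_down: fold axis h@2; visible region now rows[2,4) x cols[4,8) = 2x4
Op 4 cut(0, 1): punch at orig (2,5); cuts so far [(2, 5)]; region rows[2,4) x cols[4,8) = 2x4
Unfold 1 (reflect across h@2): 2 holes -> [(1, 5), (2, 5)]
Unfold 2 (reflect across v@4): 4 holes -> [(1, 2), (1, 5), (2, 2), (2, 5)]
Unfold 3 (reflect across h@4): 8 holes -> [(1, 2), (1, 5), (2, 2), (2, 5), (5, 2), (5, 5), (6, 2), (6, 5)]

Answer: 8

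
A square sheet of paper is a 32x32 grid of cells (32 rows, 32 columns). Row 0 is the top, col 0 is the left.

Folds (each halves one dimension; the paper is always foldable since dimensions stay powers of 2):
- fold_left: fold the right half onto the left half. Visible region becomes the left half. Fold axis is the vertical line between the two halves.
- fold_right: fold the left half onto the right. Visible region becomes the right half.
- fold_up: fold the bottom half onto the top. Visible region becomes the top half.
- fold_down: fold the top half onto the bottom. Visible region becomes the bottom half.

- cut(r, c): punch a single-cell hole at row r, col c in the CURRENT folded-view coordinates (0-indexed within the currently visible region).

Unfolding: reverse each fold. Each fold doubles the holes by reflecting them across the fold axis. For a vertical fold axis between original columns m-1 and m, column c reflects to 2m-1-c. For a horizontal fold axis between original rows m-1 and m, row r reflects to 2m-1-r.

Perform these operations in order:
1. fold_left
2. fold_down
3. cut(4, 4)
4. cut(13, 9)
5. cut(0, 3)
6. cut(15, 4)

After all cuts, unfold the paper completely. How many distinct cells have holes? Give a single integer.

Answer: 16

Derivation:
Op 1 fold_left: fold axis v@16; visible region now rows[0,32) x cols[0,16) = 32x16
Op 2 fold_down: fold axis h@16; visible region now rows[16,32) x cols[0,16) = 16x16
Op 3 cut(4, 4): punch at orig (20,4); cuts so far [(20, 4)]; region rows[16,32) x cols[0,16) = 16x16
Op 4 cut(13, 9): punch at orig (29,9); cuts so far [(20, 4), (29, 9)]; region rows[16,32) x cols[0,16) = 16x16
Op 5 cut(0, 3): punch at orig (16,3); cuts so far [(16, 3), (20, 4), (29, 9)]; region rows[16,32) x cols[0,16) = 16x16
Op 6 cut(15, 4): punch at orig (31,4); cuts so far [(16, 3), (20, 4), (29, 9), (31, 4)]; region rows[16,32) x cols[0,16) = 16x16
Unfold 1 (reflect across h@16): 8 holes -> [(0, 4), (2, 9), (11, 4), (15, 3), (16, 3), (20, 4), (29, 9), (31, 4)]
Unfold 2 (reflect across v@16): 16 holes -> [(0, 4), (0, 27), (2, 9), (2, 22), (11, 4), (11, 27), (15, 3), (15, 28), (16, 3), (16, 28), (20, 4), (20, 27), (29, 9), (29, 22), (31, 4), (31, 27)]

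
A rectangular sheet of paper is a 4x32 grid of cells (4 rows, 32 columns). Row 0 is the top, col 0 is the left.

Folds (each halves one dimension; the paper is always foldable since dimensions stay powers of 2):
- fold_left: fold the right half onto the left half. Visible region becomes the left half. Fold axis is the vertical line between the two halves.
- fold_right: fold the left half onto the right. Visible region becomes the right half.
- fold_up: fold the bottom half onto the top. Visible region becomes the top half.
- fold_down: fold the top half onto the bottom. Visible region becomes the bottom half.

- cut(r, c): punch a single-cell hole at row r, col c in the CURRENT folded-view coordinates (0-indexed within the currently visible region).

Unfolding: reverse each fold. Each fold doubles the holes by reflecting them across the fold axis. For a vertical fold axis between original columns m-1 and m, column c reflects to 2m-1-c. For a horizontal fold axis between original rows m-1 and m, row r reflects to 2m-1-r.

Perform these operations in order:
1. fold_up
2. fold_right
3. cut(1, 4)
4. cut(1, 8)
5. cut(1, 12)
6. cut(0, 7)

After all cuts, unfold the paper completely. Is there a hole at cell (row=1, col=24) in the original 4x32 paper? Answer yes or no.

Answer: yes

Derivation:
Op 1 fold_up: fold axis h@2; visible region now rows[0,2) x cols[0,32) = 2x32
Op 2 fold_right: fold axis v@16; visible region now rows[0,2) x cols[16,32) = 2x16
Op 3 cut(1, 4): punch at orig (1,20); cuts so far [(1, 20)]; region rows[0,2) x cols[16,32) = 2x16
Op 4 cut(1, 8): punch at orig (1,24); cuts so far [(1, 20), (1, 24)]; region rows[0,2) x cols[16,32) = 2x16
Op 5 cut(1, 12): punch at orig (1,28); cuts so far [(1, 20), (1, 24), (1, 28)]; region rows[0,2) x cols[16,32) = 2x16
Op 6 cut(0, 7): punch at orig (0,23); cuts so far [(0, 23), (1, 20), (1, 24), (1, 28)]; region rows[0,2) x cols[16,32) = 2x16
Unfold 1 (reflect across v@16): 8 holes -> [(0, 8), (0, 23), (1, 3), (1, 7), (1, 11), (1, 20), (1, 24), (1, 28)]
Unfold 2 (reflect across h@2): 16 holes -> [(0, 8), (0, 23), (1, 3), (1, 7), (1, 11), (1, 20), (1, 24), (1, 28), (2, 3), (2, 7), (2, 11), (2, 20), (2, 24), (2, 28), (3, 8), (3, 23)]
Holes: [(0, 8), (0, 23), (1, 3), (1, 7), (1, 11), (1, 20), (1, 24), (1, 28), (2, 3), (2, 7), (2, 11), (2, 20), (2, 24), (2, 28), (3, 8), (3, 23)]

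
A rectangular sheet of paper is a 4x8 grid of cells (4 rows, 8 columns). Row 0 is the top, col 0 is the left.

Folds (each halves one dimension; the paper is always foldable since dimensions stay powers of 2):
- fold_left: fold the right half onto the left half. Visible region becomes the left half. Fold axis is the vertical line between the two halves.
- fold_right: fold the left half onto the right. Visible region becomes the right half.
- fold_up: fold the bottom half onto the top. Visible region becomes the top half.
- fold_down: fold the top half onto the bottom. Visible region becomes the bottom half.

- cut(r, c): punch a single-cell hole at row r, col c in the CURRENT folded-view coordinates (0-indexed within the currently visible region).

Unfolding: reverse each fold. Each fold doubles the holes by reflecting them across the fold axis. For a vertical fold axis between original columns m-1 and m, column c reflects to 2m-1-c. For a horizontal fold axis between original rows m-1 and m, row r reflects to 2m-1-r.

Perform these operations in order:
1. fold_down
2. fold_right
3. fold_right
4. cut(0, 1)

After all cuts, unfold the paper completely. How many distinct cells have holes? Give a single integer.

Answer: 8

Derivation:
Op 1 fold_down: fold axis h@2; visible region now rows[2,4) x cols[0,8) = 2x8
Op 2 fold_right: fold axis v@4; visible region now rows[2,4) x cols[4,8) = 2x4
Op 3 fold_right: fold axis v@6; visible region now rows[2,4) x cols[6,8) = 2x2
Op 4 cut(0, 1): punch at orig (2,7); cuts so far [(2, 7)]; region rows[2,4) x cols[6,8) = 2x2
Unfold 1 (reflect across v@6): 2 holes -> [(2, 4), (2, 7)]
Unfold 2 (reflect across v@4): 4 holes -> [(2, 0), (2, 3), (2, 4), (2, 7)]
Unfold 3 (reflect across h@2): 8 holes -> [(1, 0), (1, 3), (1, 4), (1, 7), (2, 0), (2, 3), (2, 4), (2, 7)]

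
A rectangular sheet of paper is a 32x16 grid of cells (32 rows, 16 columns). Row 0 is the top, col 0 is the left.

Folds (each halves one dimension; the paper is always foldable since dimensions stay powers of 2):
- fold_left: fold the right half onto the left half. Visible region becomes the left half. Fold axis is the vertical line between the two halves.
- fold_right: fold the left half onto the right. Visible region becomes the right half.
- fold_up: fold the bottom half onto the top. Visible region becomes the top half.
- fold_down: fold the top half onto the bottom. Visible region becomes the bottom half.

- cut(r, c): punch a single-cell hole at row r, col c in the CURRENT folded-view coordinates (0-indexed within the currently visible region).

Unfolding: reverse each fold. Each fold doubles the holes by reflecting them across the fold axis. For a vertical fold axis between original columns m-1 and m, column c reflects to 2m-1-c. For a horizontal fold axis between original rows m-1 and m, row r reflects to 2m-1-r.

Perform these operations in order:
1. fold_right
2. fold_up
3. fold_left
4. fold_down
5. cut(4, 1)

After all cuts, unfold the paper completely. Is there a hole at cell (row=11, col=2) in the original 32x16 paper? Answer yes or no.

Op 1 fold_right: fold axis v@8; visible region now rows[0,32) x cols[8,16) = 32x8
Op 2 fold_up: fold axis h@16; visible region now rows[0,16) x cols[8,16) = 16x8
Op 3 fold_left: fold axis v@12; visible region now rows[0,16) x cols[8,12) = 16x4
Op 4 fold_down: fold axis h@8; visible region now rows[8,16) x cols[8,12) = 8x4
Op 5 cut(4, 1): punch at orig (12,9); cuts so far [(12, 9)]; region rows[8,16) x cols[8,12) = 8x4
Unfold 1 (reflect across h@8): 2 holes -> [(3, 9), (12, 9)]
Unfold 2 (reflect across v@12): 4 holes -> [(3, 9), (3, 14), (12, 9), (12, 14)]
Unfold 3 (reflect across h@16): 8 holes -> [(3, 9), (3, 14), (12, 9), (12, 14), (19, 9), (19, 14), (28, 9), (28, 14)]
Unfold 4 (reflect across v@8): 16 holes -> [(3, 1), (3, 6), (3, 9), (3, 14), (12, 1), (12, 6), (12, 9), (12, 14), (19, 1), (19, 6), (19, 9), (19, 14), (28, 1), (28, 6), (28, 9), (28, 14)]
Holes: [(3, 1), (3, 6), (3, 9), (3, 14), (12, 1), (12, 6), (12, 9), (12, 14), (19, 1), (19, 6), (19, 9), (19, 14), (28, 1), (28, 6), (28, 9), (28, 14)]

Answer: no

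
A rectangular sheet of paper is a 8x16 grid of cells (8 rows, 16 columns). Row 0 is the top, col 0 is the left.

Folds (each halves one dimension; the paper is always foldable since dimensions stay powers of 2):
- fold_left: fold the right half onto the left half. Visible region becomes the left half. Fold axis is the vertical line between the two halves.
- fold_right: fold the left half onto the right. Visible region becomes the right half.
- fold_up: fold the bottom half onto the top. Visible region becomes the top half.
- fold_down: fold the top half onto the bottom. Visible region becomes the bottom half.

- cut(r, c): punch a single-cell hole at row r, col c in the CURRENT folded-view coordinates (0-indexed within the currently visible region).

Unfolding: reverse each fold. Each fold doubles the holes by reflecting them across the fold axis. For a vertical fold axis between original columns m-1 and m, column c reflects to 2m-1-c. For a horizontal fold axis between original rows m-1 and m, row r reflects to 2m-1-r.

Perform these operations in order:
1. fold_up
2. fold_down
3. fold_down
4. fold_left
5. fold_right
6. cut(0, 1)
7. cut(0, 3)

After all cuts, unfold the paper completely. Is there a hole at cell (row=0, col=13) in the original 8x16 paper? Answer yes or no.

Answer: yes

Derivation:
Op 1 fold_up: fold axis h@4; visible region now rows[0,4) x cols[0,16) = 4x16
Op 2 fold_down: fold axis h@2; visible region now rows[2,4) x cols[0,16) = 2x16
Op 3 fold_down: fold axis h@3; visible region now rows[3,4) x cols[0,16) = 1x16
Op 4 fold_left: fold axis v@8; visible region now rows[3,4) x cols[0,8) = 1x8
Op 5 fold_right: fold axis v@4; visible region now rows[3,4) x cols[4,8) = 1x4
Op 6 cut(0, 1): punch at orig (3,5); cuts so far [(3, 5)]; region rows[3,4) x cols[4,8) = 1x4
Op 7 cut(0, 3): punch at orig (3,7); cuts so far [(3, 5), (3, 7)]; region rows[3,4) x cols[4,8) = 1x4
Unfold 1 (reflect across v@4): 4 holes -> [(3, 0), (3, 2), (3, 5), (3, 7)]
Unfold 2 (reflect across v@8): 8 holes -> [(3, 0), (3, 2), (3, 5), (3, 7), (3, 8), (3, 10), (3, 13), (3, 15)]
Unfold 3 (reflect across h@3): 16 holes -> [(2, 0), (2, 2), (2, 5), (2, 7), (2, 8), (2, 10), (2, 13), (2, 15), (3, 0), (3, 2), (3, 5), (3, 7), (3, 8), (3, 10), (3, 13), (3, 15)]
Unfold 4 (reflect across h@2): 32 holes -> [(0, 0), (0, 2), (0, 5), (0, 7), (0, 8), (0, 10), (0, 13), (0, 15), (1, 0), (1, 2), (1, 5), (1, 7), (1, 8), (1, 10), (1, 13), (1, 15), (2, 0), (2, 2), (2, 5), (2, 7), (2, 8), (2, 10), (2, 13), (2, 15), (3, 0), (3, 2), (3, 5), (3, 7), (3, 8), (3, 10), (3, 13), (3, 15)]
Unfold 5 (reflect across h@4): 64 holes -> [(0, 0), (0, 2), (0, 5), (0, 7), (0, 8), (0, 10), (0, 13), (0, 15), (1, 0), (1, 2), (1, 5), (1, 7), (1, 8), (1, 10), (1, 13), (1, 15), (2, 0), (2, 2), (2, 5), (2, 7), (2, 8), (2, 10), (2, 13), (2, 15), (3, 0), (3, 2), (3, 5), (3, 7), (3, 8), (3, 10), (3, 13), (3, 15), (4, 0), (4, 2), (4, 5), (4, 7), (4, 8), (4, 10), (4, 13), (4, 15), (5, 0), (5, 2), (5, 5), (5, 7), (5, 8), (5, 10), (5, 13), (5, 15), (6, 0), (6, 2), (6, 5), (6, 7), (6, 8), (6, 10), (6, 13), (6, 15), (7, 0), (7, 2), (7, 5), (7, 7), (7, 8), (7, 10), (7, 13), (7, 15)]
Holes: [(0, 0), (0, 2), (0, 5), (0, 7), (0, 8), (0, 10), (0, 13), (0, 15), (1, 0), (1, 2), (1, 5), (1, 7), (1, 8), (1, 10), (1, 13), (1, 15), (2, 0), (2, 2), (2, 5), (2, 7), (2, 8), (2, 10), (2, 13), (2, 15), (3, 0), (3, 2), (3, 5), (3, 7), (3, 8), (3, 10), (3, 13), (3, 15), (4, 0), (4, 2), (4, 5), (4, 7), (4, 8), (4, 10), (4, 13), (4, 15), (5, 0), (5, 2), (5, 5), (5, 7), (5, 8), (5, 10), (5, 13), (5, 15), (6, 0), (6, 2), (6, 5), (6, 7), (6, 8), (6, 10), (6, 13), (6, 15), (7, 0), (7, 2), (7, 5), (7, 7), (7, 8), (7, 10), (7, 13), (7, 15)]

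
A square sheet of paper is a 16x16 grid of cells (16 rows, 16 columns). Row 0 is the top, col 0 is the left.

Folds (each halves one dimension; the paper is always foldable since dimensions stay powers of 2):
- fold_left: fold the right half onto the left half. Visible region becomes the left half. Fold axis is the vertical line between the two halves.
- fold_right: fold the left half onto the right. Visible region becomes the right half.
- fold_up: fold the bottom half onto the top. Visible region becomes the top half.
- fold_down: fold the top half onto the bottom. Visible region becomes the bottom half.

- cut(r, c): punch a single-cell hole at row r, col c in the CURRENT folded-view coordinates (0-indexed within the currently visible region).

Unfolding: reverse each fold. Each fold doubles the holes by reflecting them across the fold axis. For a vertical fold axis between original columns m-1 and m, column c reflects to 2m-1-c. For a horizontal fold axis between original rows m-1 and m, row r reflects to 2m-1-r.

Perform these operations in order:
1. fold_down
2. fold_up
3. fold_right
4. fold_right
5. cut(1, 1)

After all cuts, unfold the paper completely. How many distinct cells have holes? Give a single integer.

Answer: 16

Derivation:
Op 1 fold_down: fold axis h@8; visible region now rows[8,16) x cols[0,16) = 8x16
Op 2 fold_up: fold axis h@12; visible region now rows[8,12) x cols[0,16) = 4x16
Op 3 fold_right: fold axis v@8; visible region now rows[8,12) x cols[8,16) = 4x8
Op 4 fold_right: fold axis v@12; visible region now rows[8,12) x cols[12,16) = 4x4
Op 5 cut(1, 1): punch at orig (9,13); cuts so far [(9, 13)]; region rows[8,12) x cols[12,16) = 4x4
Unfold 1 (reflect across v@12): 2 holes -> [(9, 10), (9, 13)]
Unfold 2 (reflect across v@8): 4 holes -> [(9, 2), (9, 5), (9, 10), (9, 13)]
Unfold 3 (reflect across h@12): 8 holes -> [(9, 2), (9, 5), (9, 10), (9, 13), (14, 2), (14, 5), (14, 10), (14, 13)]
Unfold 4 (reflect across h@8): 16 holes -> [(1, 2), (1, 5), (1, 10), (1, 13), (6, 2), (6, 5), (6, 10), (6, 13), (9, 2), (9, 5), (9, 10), (9, 13), (14, 2), (14, 5), (14, 10), (14, 13)]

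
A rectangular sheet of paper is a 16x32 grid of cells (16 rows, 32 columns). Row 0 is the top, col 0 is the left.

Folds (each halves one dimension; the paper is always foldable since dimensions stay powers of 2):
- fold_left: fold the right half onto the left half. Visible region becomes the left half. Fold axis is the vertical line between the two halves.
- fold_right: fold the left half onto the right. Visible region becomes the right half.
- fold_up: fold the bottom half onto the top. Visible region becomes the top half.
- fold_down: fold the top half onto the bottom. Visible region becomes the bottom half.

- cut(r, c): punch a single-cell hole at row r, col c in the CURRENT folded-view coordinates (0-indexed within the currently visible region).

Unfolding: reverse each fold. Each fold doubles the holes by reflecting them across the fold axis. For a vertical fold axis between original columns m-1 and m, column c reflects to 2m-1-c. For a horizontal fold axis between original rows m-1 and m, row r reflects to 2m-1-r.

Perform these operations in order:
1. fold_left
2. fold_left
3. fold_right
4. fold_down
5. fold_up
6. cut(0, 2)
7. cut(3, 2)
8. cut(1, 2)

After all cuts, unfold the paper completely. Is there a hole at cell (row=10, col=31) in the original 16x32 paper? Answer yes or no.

Op 1 fold_left: fold axis v@16; visible region now rows[0,16) x cols[0,16) = 16x16
Op 2 fold_left: fold axis v@8; visible region now rows[0,16) x cols[0,8) = 16x8
Op 3 fold_right: fold axis v@4; visible region now rows[0,16) x cols[4,8) = 16x4
Op 4 fold_down: fold axis h@8; visible region now rows[8,16) x cols[4,8) = 8x4
Op 5 fold_up: fold axis h@12; visible region now rows[8,12) x cols[4,8) = 4x4
Op 6 cut(0, 2): punch at orig (8,6); cuts so far [(8, 6)]; region rows[8,12) x cols[4,8) = 4x4
Op 7 cut(3, 2): punch at orig (11,6); cuts so far [(8, 6), (11, 6)]; region rows[8,12) x cols[4,8) = 4x4
Op 8 cut(1, 2): punch at orig (9,6); cuts so far [(8, 6), (9, 6), (11, 6)]; region rows[8,12) x cols[4,8) = 4x4
Unfold 1 (reflect across h@12): 6 holes -> [(8, 6), (9, 6), (11, 6), (12, 6), (14, 6), (15, 6)]
Unfold 2 (reflect across h@8): 12 holes -> [(0, 6), (1, 6), (3, 6), (4, 6), (6, 6), (7, 6), (8, 6), (9, 6), (11, 6), (12, 6), (14, 6), (15, 6)]
Unfold 3 (reflect across v@4): 24 holes -> [(0, 1), (0, 6), (1, 1), (1, 6), (3, 1), (3, 6), (4, 1), (4, 6), (6, 1), (6, 6), (7, 1), (7, 6), (8, 1), (8, 6), (9, 1), (9, 6), (11, 1), (11, 6), (12, 1), (12, 6), (14, 1), (14, 6), (15, 1), (15, 6)]
Unfold 4 (reflect across v@8): 48 holes -> [(0, 1), (0, 6), (0, 9), (0, 14), (1, 1), (1, 6), (1, 9), (1, 14), (3, 1), (3, 6), (3, 9), (3, 14), (4, 1), (4, 6), (4, 9), (4, 14), (6, 1), (6, 6), (6, 9), (6, 14), (7, 1), (7, 6), (7, 9), (7, 14), (8, 1), (8, 6), (8, 9), (8, 14), (9, 1), (9, 6), (9, 9), (9, 14), (11, 1), (11, 6), (11, 9), (11, 14), (12, 1), (12, 6), (12, 9), (12, 14), (14, 1), (14, 6), (14, 9), (14, 14), (15, 1), (15, 6), (15, 9), (15, 14)]
Unfold 5 (reflect across v@16): 96 holes -> [(0, 1), (0, 6), (0, 9), (0, 14), (0, 17), (0, 22), (0, 25), (0, 30), (1, 1), (1, 6), (1, 9), (1, 14), (1, 17), (1, 22), (1, 25), (1, 30), (3, 1), (3, 6), (3, 9), (3, 14), (3, 17), (3, 22), (3, 25), (3, 30), (4, 1), (4, 6), (4, 9), (4, 14), (4, 17), (4, 22), (4, 25), (4, 30), (6, 1), (6, 6), (6, 9), (6, 14), (6, 17), (6, 22), (6, 25), (6, 30), (7, 1), (7, 6), (7, 9), (7, 14), (7, 17), (7, 22), (7, 25), (7, 30), (8, 1), (8, 6), (8, 9), (8, 14), (8, 17), (8, 22), (8, 25), (8, 30), (9, 1), (9, 6), (9, 9), (9, 14), (9, 17), (9, 22), (9, 25), (9, 30), (11, 1), (11, 6), (11, 9), (11, 14), (11, 17), (11, 22), (11, 25), (11, 30), (12, 1), (12, 6), (12, 9), (12, 14), (12, 17), (12, 22), (12, 25), (12, 30), (14, 1), (14, 6), (14, 9), (14, 14), (14, 17), (14, 22), (14, 25), (14, 30), (15, 1), (15, 6), (15, 9), (15, 14), (15, 17), (15, 22), (15, 25), (15, 30)]
Holes: [(0, 1), (0, 6), (0, 9), (0, 14), (0, 17), (0, 22), (0, 25), (0, 30), (1, 1), (1, 6), (1, 9), (1, 14), (1, 17), (1, 22), (1, 25), (1, 30), (3, 1), (3, 6), (3, 9), (3, 14), (3, 17), (3, 22), (3, 25), (3, 30), (4, 1), (4, 6), (4, 9), (4, 14), (4, 17), (4, 22), (4, 25), (4, 30), (6, 1), (6, 6), (6, 9), (6, 14), (6, 17), (6, 22), (6, 25), (6, 30), (7, 1), (7, 6), (7, 9), (7, 14), (7, 17), (7, 22), (7, 25), (7, 30), (8, 1), (8, 6), (8, 9), (8, 14), (8, 17), (8, 22), (8, 25), (8, 30), (9, 1), (9, 6), (9, 9), (9, 14), (9, 17), (9, 22), (9, 25), (9, 30), (11, 1), (11, 6), (11, 9), (11, 14), (11, 17), (11, 22), (11, 25), (11, 30), (12, 1), (12, 6), (12, 9), (12, 14), (12, 17), (12, 22), (12, 25), (12, 30), (14, 1), (14, 6), (14, 9), (14, 14), (14, 17), (14, 22), (14, 25), (14, 30), (15, 1), (15, 6), (15, 9), (15, 14), (15, 17), (15, 22), (15, 25), (15, 30)]

Answer: no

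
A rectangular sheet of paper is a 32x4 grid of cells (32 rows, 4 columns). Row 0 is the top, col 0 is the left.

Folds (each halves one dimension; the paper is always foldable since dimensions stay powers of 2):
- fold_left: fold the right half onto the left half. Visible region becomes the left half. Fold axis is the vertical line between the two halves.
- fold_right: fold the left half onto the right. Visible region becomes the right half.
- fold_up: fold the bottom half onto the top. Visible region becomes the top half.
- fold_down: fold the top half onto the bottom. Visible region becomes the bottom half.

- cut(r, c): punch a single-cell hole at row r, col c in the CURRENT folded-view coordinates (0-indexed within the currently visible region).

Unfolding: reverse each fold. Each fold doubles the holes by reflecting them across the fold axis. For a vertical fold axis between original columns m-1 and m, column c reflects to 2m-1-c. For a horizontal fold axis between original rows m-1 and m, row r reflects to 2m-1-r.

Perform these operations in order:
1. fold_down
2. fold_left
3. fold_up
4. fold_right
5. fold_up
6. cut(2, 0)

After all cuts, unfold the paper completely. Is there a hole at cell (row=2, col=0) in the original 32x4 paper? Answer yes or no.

Answer: yes

Derivation:
Op 1 fold_down: fold axis h@16; visible region now rows[16,32) x cols[0,4) = 16x4
Op 2 fold_left: fold axis v@2; visible region now rows[16,32) x cols[0,2) = 16x2
Op 3 fold_up: fold axis h@24; visible region now rows[16,24) x cols[0,2) = 8x2
Op 4 fold_right: fold axis v@1; visible region now rows[16,24) x cols[1,2) = 8x1
Op 5 fold_up: fold axis h@20; visible region now rows[16,20) x cols[1,2) = 4x1
Op 6 cut(2, 0): punch at orig (18,1); cuts so far [(18, 1)]; region rows[16,20) x cols[1,2) = 4x1
Unfold 1 (reflect across h@20): 2 holes -> [(18, 1), (21, 1)]
Unfold 2 (reflect across v@1): 4 holes -> [(18, 0), (18, 1), (21, 0), (21, 1)]
Unfold 3 (reflect across h@24): 8 holes -> [(18, 0), (18, 1), (21, 0), (21, 1), (26, 0), (26, 1), (29, 0), (29, 1)]
Unfold 4 (reflect across v@2): 16 holes -> [(18, 0), (18, 1), (18, 2), (18, 3), (21, 0), (21, 1), (21, 2), (21, 3), (26, 0), (26, 1), (26, 2), (26, 3), (29, 0), (29, 1), (29, 2), (29, 3)]
Unfold 5 (reflect across h@16): 32 holes -> [(2, 0), (2, 1), (2, 2), (2, 3), (5, 0), (5, 1), (5, 2), (5, 3), (10, 0), (10, 1), (10, 2), (10, 3), (13, 0), (13, 1), (13, 2), (13, 3), (18, 0), (18, 1), (18, 2), (18, 3), (21, 0), (21, 1), (21, 2), (21, 3), (26, 0), (26, 1), (26, 2), (26, 3), (29, 0), (29, 1), (29, 2), (29, 3)]
Holes: [(2, 0), (2, 1), (2, 2), (2, 3), (5, 0), (5, 1), (5, 2), (5, 3), (10, 0), (10, 1), (10, 2), (10, 3), (13, 0), (13, 1), (13, 2), (13, 3), (18, 0), (18, 1), (18, 2), (18, 3), (21, 0), (21, 1), (21, 2), (21, 3), (26, 0), (26, 1), (26, 2), (26, 3), (29, 0), (29, 1), (29, 2), (29, 3)]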